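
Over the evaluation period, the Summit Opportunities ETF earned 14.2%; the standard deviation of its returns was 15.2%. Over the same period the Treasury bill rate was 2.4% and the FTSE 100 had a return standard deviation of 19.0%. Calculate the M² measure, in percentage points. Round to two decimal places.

17.15

Sharpe = (Rp − Rf) / σp = (14.2% − 2.4%) / 15.2% = 0.7763
M² = Rf + Sharpe × σm = 2.4% + 0.7763 × 19.0% = 17.1497%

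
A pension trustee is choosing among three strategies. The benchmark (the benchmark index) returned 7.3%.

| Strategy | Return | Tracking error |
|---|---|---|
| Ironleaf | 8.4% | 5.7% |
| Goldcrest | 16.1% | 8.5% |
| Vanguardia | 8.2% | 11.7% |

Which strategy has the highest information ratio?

Ironleaf: IR = (8.4% − 7.3%) / 5.7% = 0.193
Goldcrest: IR = (16.1% − 7.3%) / 8.5% = 1.035
Vanguardia: IR = (8.2% − 7.3%) / 11.7% = 0.077
Highest: Goldcrest (1.035).

Goldcrest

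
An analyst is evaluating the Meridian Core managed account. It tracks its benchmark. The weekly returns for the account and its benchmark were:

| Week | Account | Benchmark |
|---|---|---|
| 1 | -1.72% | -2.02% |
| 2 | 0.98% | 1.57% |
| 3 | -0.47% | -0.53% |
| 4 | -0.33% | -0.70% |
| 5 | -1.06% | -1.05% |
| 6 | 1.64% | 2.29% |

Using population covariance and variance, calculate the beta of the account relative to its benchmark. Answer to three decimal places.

r̄p = -0.1600%,  r̄m = -0.0733%
Cov = Σ(rp − r̄p)(rm − r̄m) / 6 = 1.7152
Var(rm) = Σ(rm − r̄m)² / 6 = 2.2718
β = Cov / Var = 1.7152 / 2.2718 = 0.7550

0.755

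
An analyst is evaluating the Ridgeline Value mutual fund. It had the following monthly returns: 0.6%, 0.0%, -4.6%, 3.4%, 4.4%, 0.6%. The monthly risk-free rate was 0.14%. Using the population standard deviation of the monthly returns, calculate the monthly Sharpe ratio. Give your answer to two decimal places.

r̄ = (0.6 + 0 − 4.6 + 3.4 + 4.4 + 0.6) / 6 = 4.40 / 6 = 0.7333%
Σ(r − r̄)² = 49.5733; population σ = √(49.5733/6) = 2.8744%
Sharpe = (r̄ − rf) / σ = (0.7333 − 0.14) / 2.8744 = 0.5933 / 2.8744 = 0.2064

0.21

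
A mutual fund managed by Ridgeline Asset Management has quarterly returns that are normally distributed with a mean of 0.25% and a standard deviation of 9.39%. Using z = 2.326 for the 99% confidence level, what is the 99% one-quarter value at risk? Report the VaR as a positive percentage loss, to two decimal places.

VaR (as % loss) = −(μ − z·σ) = −(0.25% − 2.326 × 9.39%) = −(-21.59114%) = 21.59114%

21.59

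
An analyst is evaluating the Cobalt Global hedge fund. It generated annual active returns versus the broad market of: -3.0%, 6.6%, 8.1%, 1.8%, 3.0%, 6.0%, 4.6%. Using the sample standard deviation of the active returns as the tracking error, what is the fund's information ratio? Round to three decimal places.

Mean return r̄ = 27.10 / 7 = 3.8714%
Sample std dev = √[82.6543 / 6] = 3.7116%
IR = r̄ / tracking error = 3.8714 / 3.7116 = 1.0431

1.043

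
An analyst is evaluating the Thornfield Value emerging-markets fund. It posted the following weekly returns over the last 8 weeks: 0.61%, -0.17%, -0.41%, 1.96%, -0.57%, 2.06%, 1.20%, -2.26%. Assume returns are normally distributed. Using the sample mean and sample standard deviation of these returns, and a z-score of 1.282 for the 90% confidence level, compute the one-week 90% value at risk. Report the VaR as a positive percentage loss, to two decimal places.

1.56

Mean return r̄ = 2.420 / 8 = 0.3025%
Sample σ = √[Σ(r − r̄)² / 7] = √[14.7948 / 7] = √2.1135 = 1.4538%
VaR = −(r̄ − z·σ) = −(0.3025 − 1.282 × 1.4538) = −(-1.5613) = 1.5613%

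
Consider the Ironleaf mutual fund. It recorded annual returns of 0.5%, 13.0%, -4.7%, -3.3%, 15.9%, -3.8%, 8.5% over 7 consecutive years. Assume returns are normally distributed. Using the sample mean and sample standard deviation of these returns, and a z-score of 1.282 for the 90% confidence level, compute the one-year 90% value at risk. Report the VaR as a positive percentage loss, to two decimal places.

r̄ = (0.5 + 13 − 4.7 − 3.3 + 15.9 − 3.8 + 8.5) / 7 = 26.10 / 7 = 3.7286%
Sample σ = √[Σ(r − r̄)² / 6] = √[444.4143 / 6] = √74.0691 = 8.6063%
VaR = −(r̄ − z·σ) = −(3.7286 − 1.282 × 8.6063) = −(-7.3047) = 7.3047%

7.30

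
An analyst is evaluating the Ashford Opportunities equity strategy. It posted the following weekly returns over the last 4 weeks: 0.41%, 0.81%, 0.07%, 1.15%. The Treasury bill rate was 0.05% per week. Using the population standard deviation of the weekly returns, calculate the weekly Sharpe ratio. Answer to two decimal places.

1.38

Mean return r̄ = 2.440 / 4 = 0.6100%
Σ(r − r̄)² = (0.41 − 0.6100)² + (0.81 − 0.6100)² + (0.07 − 0.6100)² + … = 0.6632
population σ = √(0.6632 / 4) = √0.1658 = 0.4072%
Sharpe = (r̄ − rf) / σ = (0.6100 − 0.05) / 0.4072 = 0.5600 / 0.4072 = 1.3752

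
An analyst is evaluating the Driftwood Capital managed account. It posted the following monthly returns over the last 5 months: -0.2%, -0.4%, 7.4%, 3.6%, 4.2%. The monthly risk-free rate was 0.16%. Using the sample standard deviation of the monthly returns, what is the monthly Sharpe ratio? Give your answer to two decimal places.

r̄ = (-0.2 − 0.4 + 7.4 + 3.6 + 4.2) / 5 = 14.60 / 5 = 2.9200%
Sample σ = √[Σ(r − r̄)² / 4] = √[42.9280 / 4] = √10.7320 = 3.2760%
Sharpe = (r̄ − rf) / σ = (2.9200 − 0.16) / 3.2760 = 2.7600 / 3.2760 = 0.8425

0.84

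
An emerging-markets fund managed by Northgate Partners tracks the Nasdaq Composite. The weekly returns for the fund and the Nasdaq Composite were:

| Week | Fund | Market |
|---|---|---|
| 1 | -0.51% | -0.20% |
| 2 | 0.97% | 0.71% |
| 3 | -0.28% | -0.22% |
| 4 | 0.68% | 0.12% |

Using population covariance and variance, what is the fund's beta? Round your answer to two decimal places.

1.50

r̄p = 0.2150%,  r̄m = 0.1025%
Cov = Σ(rp − r̄p)(rm − r̄m) / 4 = 0.2114
Var(rm) = Σ(rm − r̄m)² / 4 = 0.1412
β = Cov / Var = 0.2114 / 0.1412 = 1.4972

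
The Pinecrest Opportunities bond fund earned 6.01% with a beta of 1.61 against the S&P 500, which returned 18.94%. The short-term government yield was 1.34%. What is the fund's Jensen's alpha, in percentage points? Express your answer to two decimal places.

-23.67

CAPM expected return = Rf + β(Rm − Rf) = 1.34% + 1.61 × (18.94% − 1.34%) = 1.34 + 1.61 × 17.60 = 29.6760%
Jensen's α = Rp − E[R] = 6.01% − 29.6760% = -23.6660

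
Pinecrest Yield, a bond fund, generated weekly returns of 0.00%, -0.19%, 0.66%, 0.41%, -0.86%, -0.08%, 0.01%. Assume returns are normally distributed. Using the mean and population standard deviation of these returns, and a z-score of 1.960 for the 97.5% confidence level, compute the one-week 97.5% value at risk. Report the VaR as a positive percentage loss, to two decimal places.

r̄ = (0 − 0.19 + 0.66 + 0.41 − 0.86 − 0.08 + 0.01) / 7 = -0.050 / 7 = -0.0071%
Population σ = √[Σ(r − r̄)² / 7] = √[1.3855 / 7] = √0.1979 = 0.4449%
VaR = −(r̄ − z·σ) = −(-0.0071 − 1.960 × 0.4449) = −(-0.8791) = 0.8791%

0.88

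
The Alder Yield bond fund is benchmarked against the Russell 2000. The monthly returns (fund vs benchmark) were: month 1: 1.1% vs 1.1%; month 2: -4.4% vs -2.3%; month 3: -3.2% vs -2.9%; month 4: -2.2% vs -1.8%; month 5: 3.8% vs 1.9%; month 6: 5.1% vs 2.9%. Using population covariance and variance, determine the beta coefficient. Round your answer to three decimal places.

r̄p = 0.0333%,  r̄m = -0.1833%
Cov = Σ(rp − r̄p)(rm − r̄m) / 6 = 7.7694
Var(rm) = Σ(rm − r̄m)² / 6 = 4.9947
β = Cov / Var = 7.7694 / 4.9947 = 1.5555

1.556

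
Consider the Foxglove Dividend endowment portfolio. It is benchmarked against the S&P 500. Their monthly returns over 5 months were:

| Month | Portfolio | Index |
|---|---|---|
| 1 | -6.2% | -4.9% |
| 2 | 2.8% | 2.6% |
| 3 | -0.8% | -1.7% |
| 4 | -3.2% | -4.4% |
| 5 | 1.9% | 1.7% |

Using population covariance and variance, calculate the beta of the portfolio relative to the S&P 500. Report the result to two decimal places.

r̄p = -1.1000%,  r̄m = -1.3400%
Cov = Σ(rp − r̄p)(rm − r̄m) / 5 = 9.7920
Var(rm) = Σ(rm − r̄m)² / 5 = 9.3864
β = Cov / Var = 9.7920 / 9.3864 = 1.0432

1.04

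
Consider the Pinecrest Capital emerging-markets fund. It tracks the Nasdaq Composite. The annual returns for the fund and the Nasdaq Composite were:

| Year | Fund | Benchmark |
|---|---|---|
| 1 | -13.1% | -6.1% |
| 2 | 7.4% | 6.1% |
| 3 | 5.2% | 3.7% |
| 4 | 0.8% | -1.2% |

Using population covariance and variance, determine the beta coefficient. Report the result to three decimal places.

r̄p = 0.0750%,  r̄m = 0.6250%
Cov = Σ(rp − r̄p)(rm − r̄m) / 4 = 35.7856
Var(rm) = Σ(rm − r̄m)² / 4 = 21.9969
β = Cov / Var = 35.7856 / 21.9969 = 1.6268

1.627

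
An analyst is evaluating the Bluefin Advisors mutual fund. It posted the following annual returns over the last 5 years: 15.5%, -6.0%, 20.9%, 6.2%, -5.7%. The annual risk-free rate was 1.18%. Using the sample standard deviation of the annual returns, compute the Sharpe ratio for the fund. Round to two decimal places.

0.41

r̄ = (15.5 − 6 + 20.9 + 6.2 − 5.7) / 5 = 6.1800%
Σ(r − r̄)² = 593.0280; sample σ = √(593.0280/4) = 12.1761%
Sharpe = (r̄ − rf) / σ = (6.1800 − 1.18) / 12.1761 = 5.0000 / 12.1761 = 0.4106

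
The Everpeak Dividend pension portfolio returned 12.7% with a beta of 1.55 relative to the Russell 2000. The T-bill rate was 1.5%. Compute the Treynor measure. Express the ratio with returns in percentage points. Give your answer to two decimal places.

Treynor = (Rp − Rf) / β = (12.7% − 1.5%) / 1.55 = 11.20 / 1.55 = 7.2258

7.23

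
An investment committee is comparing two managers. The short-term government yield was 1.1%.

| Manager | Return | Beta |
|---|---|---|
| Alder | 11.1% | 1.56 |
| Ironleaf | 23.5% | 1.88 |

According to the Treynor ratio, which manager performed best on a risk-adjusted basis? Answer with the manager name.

Ironleaf

Alder: Treynor = (11.1% − 1.1%) / 1.56 = 6.410
Ironleaf: Treynor = (23.5% − 1.1%) / 1.88 = 11.915
Highest: Ironleaf (11.915).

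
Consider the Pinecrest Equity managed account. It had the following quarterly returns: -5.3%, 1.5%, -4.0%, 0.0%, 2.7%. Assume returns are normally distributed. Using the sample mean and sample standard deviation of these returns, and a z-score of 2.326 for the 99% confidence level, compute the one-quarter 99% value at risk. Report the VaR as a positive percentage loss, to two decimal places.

r̄ = (-5.3 + 1.5 − 4 + 0 + 2.7) / 5 = -1.0200%
Sample σ = √[Σ(r − r̄)² / 4] = √[48.4280 / 4] = √12.1070 = 3.4795%
VaR = −(r̄ − z·σ) = −(-1.0200 − 2.326 × 3.4795) = −(-9.1133) = 9.1133%

9.11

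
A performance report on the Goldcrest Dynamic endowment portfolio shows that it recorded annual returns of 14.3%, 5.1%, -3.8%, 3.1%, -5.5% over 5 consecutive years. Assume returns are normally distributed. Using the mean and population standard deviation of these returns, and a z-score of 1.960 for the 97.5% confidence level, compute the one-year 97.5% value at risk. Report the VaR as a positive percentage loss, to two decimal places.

r̄ = (14.3 + 5.1 − 3.8 + 3.1 − 5.5) / 5 = 13.20 / 5 = 2.6400%
Σ(r − r̄)² = (14.3 − 2.6400)² + (5.1 − 2.6400)² + (-3.8 − 2.6400)² + … = 249.9520
population σ = √(249.9520 / 5) = √49.9904 = 7.0704%
VaR = −(r̄ − z·σ) = −(2.6400 − 1.960 × 7.0704) = −(-11.2180) = 11.2180%

11.22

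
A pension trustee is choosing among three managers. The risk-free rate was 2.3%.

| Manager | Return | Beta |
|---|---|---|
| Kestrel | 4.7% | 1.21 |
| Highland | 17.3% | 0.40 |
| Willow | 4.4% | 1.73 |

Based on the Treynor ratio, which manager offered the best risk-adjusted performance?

Highland

Kestrel: Treynor = (4.7% − 2.3%) / 1.21 = 1.983
Highland: Treynor = (17.3% − 2.3%) / 0.40 = 37.500
Willow: Treynor = (4.4% − 2.3%) / 1.73 = 1.214
Highest: Highland (37.500).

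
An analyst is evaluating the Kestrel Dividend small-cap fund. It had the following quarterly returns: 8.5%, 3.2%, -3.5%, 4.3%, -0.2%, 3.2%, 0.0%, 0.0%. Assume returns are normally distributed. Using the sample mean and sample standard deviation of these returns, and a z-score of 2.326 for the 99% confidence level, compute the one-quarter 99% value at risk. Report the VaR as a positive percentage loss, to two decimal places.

r̄ = (8.5 + 3.2 − 3.5 + 4.3 − 0.2 + 3.2 + 0 + 0) / 8 = 1.9375%
Sample std dev = √[93.4788 / 7] = 3.6543%
VaR = −(r̄ − z·σ) = −(1.9375 − 2.326 × 3.6543) = −(-6.5624) = 6.5624%

6.56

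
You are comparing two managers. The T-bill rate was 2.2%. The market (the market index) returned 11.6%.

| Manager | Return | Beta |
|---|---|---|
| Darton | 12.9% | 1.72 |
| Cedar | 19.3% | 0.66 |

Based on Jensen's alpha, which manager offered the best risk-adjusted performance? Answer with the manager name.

Darton: α = 12.9% − [2.2% + 1.72 × (11.6% − 2.2%)] = -5.468
Cedar: α = 19.3% − [2.2% + 0.66 × (11.6% − 2.2%)] = 10.896
Highest: Cedar (10.896).

Cedar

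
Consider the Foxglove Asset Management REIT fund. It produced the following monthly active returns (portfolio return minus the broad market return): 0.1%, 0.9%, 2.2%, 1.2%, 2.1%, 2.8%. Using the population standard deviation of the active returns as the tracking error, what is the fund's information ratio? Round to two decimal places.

r̄ = (0.1 + 0.9 + 2.2 + 1.2 + 2.1 + 2.8) / 6 = 9.30 / 6 = 1.5500%
Σ(r − r̄)² = 4.9350; population σ = √(4.9350/6) = 0.9069%
IR = r̄ / tracking error = 1.5500 / 0.9069 = 1.7091

1.71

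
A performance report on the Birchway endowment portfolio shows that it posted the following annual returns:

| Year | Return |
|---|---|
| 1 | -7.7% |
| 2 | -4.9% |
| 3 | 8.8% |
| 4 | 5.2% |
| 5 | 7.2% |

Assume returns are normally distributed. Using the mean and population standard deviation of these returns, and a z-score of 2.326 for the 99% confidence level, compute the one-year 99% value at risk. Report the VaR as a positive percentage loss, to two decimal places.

13.88

Mean return μ = 8.60 / 5 = 1.7200%
Population std dev = √[224.8280 / 5] = 6.7056%
VaR = −(μ − z·σ) = −(1.7200 − 2.326 × 6.7056) = −(-13.8772) = 13.8772%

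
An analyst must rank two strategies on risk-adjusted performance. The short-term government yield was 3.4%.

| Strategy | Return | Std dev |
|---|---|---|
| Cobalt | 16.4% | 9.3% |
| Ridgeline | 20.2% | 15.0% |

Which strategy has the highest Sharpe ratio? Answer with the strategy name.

Cobalt: Sharpe ratio = (16.4% − 3.4%) / 9.3% = 1.398
Ridgeline: Sharpe ratio = (20.2% − 3.4%) / 15.0% = 1.120
Highest: Cobalt (1.398).

Cobalt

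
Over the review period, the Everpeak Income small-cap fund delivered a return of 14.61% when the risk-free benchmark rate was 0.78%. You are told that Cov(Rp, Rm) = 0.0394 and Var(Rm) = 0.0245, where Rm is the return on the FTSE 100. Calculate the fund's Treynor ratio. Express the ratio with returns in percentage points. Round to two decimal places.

8.60

β = Cov / Var = 0.0394 / 0.0245 = 1.6082
Treynor = (Rp − Rf) / β = (14.61% − 0.78%) / 1.6082 = 13.83 / 1.6082 = 8.5997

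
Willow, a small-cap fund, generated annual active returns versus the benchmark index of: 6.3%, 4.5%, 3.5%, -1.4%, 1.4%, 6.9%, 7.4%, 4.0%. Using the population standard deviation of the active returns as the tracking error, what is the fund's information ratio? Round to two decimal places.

r̄ = (6.3 + 4.5 + 3.5 − 1.4 + 1.4 + 6.9 + 7.4 + 4) / 8 = 4.0750%
Σ(r − r̄)² = 61.6350; population σ = √(61.6350/8) = 2.7757%
IR = r̄ / tracking error = 4.0750 / 2.7757 = 1.4681

1.47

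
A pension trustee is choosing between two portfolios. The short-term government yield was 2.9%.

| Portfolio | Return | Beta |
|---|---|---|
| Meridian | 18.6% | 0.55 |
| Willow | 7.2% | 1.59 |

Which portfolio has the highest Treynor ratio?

Meridian: Treynor = (18.6% − 2.9%) / 0.55 = 28.545
Willow: Treynor = (7.2% − 2.9%) / 1.59 = 2.704
Highest: Meridian (28.545).

Meridian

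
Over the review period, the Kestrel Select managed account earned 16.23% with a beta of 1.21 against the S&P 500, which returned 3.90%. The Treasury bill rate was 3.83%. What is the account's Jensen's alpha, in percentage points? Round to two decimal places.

12.32

CAPM expected return = Rf + β(Rm − Rf) = 3.83% + 1.21 × (3.90% − 3.83%) = 3.83 + 1.21 × 0.07 = 3.9147%
Jensen's α = Rp − E[R] = 16.23% − 3.9147% = 12.3153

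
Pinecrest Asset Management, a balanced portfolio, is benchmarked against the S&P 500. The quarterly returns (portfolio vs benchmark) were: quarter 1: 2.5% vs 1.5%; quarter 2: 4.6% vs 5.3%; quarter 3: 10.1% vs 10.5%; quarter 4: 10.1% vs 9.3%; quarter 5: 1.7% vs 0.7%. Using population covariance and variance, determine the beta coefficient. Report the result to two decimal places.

r̄p = 5.8000%,  r̄m = 5.4600%
Cov = Σ(rp − r̄p)(rm − r̄m) / 5 = 14.1920
Var(rm) = Σ(rm − r̄m)² / 5 = 15.7024
β = Cov / Var = 14.1920 / 15.7024 = 0.9038

0.90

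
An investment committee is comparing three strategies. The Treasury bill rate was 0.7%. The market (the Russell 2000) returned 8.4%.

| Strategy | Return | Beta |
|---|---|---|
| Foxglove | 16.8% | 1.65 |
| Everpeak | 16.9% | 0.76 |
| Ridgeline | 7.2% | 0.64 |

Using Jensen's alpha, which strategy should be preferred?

Everpeak

Foxglove: α = 16.8% − [0.7% + 1.65 × (8.4% − 0.7%)] = 3.395
Everpeak: α = 16.9% − [0.7% + 0.76 × (8.4% − 0.7%)] = 10.348
Ridgeline: α = 7.2% − [0.7% + 0.64 × (8.4% − 0.7%)] = 1.572
Highest: Everpeak (10.348).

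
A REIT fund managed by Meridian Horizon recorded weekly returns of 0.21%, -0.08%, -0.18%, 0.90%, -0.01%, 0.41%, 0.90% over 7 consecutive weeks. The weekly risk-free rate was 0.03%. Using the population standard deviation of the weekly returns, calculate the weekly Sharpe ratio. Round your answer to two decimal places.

Mean return μ = 2.150 / 7 = 0.3071%
Population σ = √[Σ(r − μ)² / 7] = √[1.2107 / 7] = √0.1730 = 0.4159%
Sharpe = (μ − rf) / σ = (0.3071 − 0.03) / 0.4159 = 0.2771 / 0.4159 = 0.6663

0.67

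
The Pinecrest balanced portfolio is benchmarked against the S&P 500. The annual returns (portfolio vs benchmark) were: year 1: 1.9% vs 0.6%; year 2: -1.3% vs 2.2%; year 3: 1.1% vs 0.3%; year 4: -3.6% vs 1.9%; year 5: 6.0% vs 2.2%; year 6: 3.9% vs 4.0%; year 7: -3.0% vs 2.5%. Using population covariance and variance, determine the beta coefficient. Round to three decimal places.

0.358

r̄p = 0.7143%,  r̄m = 1.9571%
Cov = Σ(rp − r̄p)(rm − r̄m) / 7 = 0.4692
Var(rm) = Σ(rm − r̄m)² / 7 = 1.3110
β = Cov / Var = 0.4692 / 1.3110 = 0.3579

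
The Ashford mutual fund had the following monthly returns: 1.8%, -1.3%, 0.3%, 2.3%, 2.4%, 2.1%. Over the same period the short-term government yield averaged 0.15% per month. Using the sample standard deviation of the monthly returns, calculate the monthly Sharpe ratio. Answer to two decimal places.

r̄ = (1.8 − 1.3 + 0.3 + 2.3 + 2.4 + 2.1) / 6 = 1.2667%
Σ(r − r̄)² = (1.8 − 1.2667)² + (-1.3 − 1.2667)² + (0.3 − 1.2667)² + … = 10.8533
σ = √[10.8533 / 5] = 1.4733%
Sharpe = (r̄ − rf) / σ = (1.2667 − 0.15) / 1.4733 = 1.1167 / 1.4733 = 0.7580

0.76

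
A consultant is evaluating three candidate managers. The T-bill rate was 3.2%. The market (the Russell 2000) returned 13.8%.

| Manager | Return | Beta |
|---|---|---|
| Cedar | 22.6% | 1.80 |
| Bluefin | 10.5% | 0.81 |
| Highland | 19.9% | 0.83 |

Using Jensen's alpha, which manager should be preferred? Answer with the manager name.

Highland

Cedar: α = 22.6% − [3.2% + 1.80 × (13.8% − 3.2%)] = 0.320
Bluefin: α = 10.5% − [3.2% + 0.81 × (13.8% − 3.2%)] = -1.286
Highland: α = 19.9% − [3.2% + 0.83 × (13.8% − 3.2%)] = 7.902
Highest: Highland (7.902).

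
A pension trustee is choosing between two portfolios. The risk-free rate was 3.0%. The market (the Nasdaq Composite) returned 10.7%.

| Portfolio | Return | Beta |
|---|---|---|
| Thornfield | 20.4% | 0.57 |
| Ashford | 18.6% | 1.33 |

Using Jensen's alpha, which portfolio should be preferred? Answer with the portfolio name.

Thornfield: α = 20.4% − [3.0% + 0.57 × (10.7% − 3.0%)] = 13.011
Ashford: α = 18.6% − [3.0% + 1.33 × (10.7% − 3.0%)] = 5.359
Highest: Thornfield (13.011).

Thornfield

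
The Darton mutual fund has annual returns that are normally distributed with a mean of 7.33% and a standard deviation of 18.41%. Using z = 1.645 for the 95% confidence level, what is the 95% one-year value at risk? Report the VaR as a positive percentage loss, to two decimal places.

VaR (as % loss) = −(μ − z·σ) = −(7.33% − 1.645 × 18.41%) = −(-22.95445%) = 22.95445%

22.95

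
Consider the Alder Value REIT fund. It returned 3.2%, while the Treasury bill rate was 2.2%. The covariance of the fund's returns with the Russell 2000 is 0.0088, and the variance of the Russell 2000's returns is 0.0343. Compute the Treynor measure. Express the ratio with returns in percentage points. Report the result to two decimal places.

β = Cov / Var = 0.0088 / 0.0343 = 0.2566
Treynor = (Rp − Rf) / β = (3.2% − 2.2%) / 0.2566 = 1.00 / 0.2566 = 3.8971

3.90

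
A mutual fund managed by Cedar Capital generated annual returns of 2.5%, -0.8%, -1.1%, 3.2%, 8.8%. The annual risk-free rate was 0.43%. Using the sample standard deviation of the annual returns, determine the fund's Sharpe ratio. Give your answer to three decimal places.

0.522

r̄ = (2.5 − 0.8 − 1.1 + 3.2 + 8.8) / 5 = 12.60 / 5 = 2.5200%
Sample σ = √[Σ(r − r̄)² / 4] = √[64.0280 / 4] = √16.0070 = 4.0009%
Sharpe = (r̄ − rf) / σ = (2.5200 − 0.43) / 4.0009 = 2.0900 / 4.0009 = 0.5224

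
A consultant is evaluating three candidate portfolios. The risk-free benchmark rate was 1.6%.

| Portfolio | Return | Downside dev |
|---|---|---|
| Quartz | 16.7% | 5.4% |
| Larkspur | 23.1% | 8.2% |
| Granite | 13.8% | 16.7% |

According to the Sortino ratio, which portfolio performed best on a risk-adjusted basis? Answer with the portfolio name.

Quartz

Quartz: Sortino ratio = (16.7% − 1.6%) / 5.4% = 2.796
Larkspur: Sortino ratio = (23.1% − 1.6%) / 8.2% = 2.622
Granite: Sortino ratio = (13.8% − 1.6%) / 16.7% = 0.731
Highest: Quartz (2.796).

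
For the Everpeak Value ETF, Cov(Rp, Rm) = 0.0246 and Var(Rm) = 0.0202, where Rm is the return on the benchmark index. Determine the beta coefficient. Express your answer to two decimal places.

1.22

β = Cov(Rp, Rm) / Var(Rm) = 0.0246 / 0.0202 = 1.2178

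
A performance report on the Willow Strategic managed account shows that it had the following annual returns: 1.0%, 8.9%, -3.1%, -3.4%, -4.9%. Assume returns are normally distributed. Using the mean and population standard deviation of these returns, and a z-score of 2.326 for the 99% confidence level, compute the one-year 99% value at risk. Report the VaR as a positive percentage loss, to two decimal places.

Mean return r̄ = -1.50 / 5 = -0.3000%
Σ(r − r̄)² = 124.9400; population σ = √(124.9400/5) = 4.9988%
VaR = −(r̄ − z·σ) = −(-0.3000 − 2.326 × 4.9988) = −(-11.9272) = 11.9272%

11.93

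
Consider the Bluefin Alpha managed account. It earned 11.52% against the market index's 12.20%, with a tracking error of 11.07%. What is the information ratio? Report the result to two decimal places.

-0.06

IR = (Rp − Rb) / TE = (11.52% − 12.20%) / 11.07% = -0.68% / 11.07% = -0.0614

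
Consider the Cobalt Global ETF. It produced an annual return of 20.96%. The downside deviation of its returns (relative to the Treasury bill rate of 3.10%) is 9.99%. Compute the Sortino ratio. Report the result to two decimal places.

Sortino = (Rp − Rf) / σd = (20.96% − 3.10%) / 9.99% = 17.86% / 9.99% = 1.7878

1.79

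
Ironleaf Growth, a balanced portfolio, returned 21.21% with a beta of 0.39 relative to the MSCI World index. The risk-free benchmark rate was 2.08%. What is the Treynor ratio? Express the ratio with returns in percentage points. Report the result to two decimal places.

Treynor = (Rp − Rf) / β = (21.21% − 2.08%) / 0.39 = 19.13 / 0.39 = 49.0513

49.05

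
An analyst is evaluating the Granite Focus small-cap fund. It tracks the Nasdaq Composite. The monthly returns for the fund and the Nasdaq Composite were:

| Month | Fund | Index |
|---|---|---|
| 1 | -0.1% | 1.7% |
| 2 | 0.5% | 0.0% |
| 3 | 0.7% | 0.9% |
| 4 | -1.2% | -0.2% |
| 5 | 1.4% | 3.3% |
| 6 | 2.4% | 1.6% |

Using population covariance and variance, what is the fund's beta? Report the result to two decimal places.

r̄p = 0.6167%,  r̄m = 1.2167%
Cov = Σ(rp − r̄p)(rm − r̄m) / 6 = 0.7764
Var(rm) = Σ(rm − r̄m)² / 6 = 1.3847
β = Cov / Var = 0.7764 / 1.3847 = 0.5607

0.56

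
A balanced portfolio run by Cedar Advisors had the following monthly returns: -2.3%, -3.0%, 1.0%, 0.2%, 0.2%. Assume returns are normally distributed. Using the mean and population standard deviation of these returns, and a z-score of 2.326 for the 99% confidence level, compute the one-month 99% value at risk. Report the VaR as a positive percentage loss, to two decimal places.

r̄ = (-2.3 − 3 + 1 + 0.2 + 0.2) / 5 = -0.7800%
Σ(r − r̄)² = 12.3280; population σ = √(12.3280/5) = 1.5702%
VaR = −(r̄ − z·σ) = −(-0.7800 − 2.326 × 1.5702) = −(-4.4323) = 4.4323%

4.43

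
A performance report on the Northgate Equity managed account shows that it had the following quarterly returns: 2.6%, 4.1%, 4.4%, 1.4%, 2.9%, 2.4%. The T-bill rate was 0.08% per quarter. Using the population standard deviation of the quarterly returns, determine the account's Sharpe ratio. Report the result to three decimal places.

Mean return μ = 17.80 / 6 = 2.9667%
Population σ = √[Σ(r − μ)² / 6] = √[6.2533 / 6] = √1.0422 = 1.0209%
Sharpe = (μ − rf) / σ = (2.9667 − 0.08) / 1.0209 = 2.8867 / 1.0209 = 2.8276

2.828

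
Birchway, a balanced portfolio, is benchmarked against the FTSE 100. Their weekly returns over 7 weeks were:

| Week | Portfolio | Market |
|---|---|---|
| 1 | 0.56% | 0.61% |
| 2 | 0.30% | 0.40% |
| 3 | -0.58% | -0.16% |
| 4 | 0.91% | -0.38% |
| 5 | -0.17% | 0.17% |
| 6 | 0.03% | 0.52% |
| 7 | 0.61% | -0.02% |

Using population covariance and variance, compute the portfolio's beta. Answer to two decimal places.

-0.11

r̄p = 0.2371%,  r̄m = 0.1629%
Cov = Σ(rp − r̄p)(rm − r̄m) / 7 = -0.0125
Var(rm) = Σ(rm − r̄m)² / 7 = 0.1166
β = Cov / Var = -0.0125 / 0.1166 = -0.1072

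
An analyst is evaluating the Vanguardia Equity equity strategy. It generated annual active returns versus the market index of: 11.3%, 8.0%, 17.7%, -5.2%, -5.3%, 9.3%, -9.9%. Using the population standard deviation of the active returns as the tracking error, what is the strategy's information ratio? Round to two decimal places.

Mean return r̄ = 25.90 / 7 = 3.7000%
Σ(r − r̄)² = (11.3 − 3.7000)² + (8 − 3.7000)² + … = 648.7800
population σ = √(648.7800 / 7) = √92.6829 = 9.6272%
IR = r̄ / tracking error = 3.7000 / 9.6272 = 0.3843

0.38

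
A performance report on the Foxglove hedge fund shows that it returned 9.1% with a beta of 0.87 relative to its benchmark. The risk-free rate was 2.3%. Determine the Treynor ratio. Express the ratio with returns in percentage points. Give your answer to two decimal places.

Treynor = (Rp − Rf) / β = (9.1% − 2.3%) / 0.87 = 6.80 / 0.87 = 7.8161

7.82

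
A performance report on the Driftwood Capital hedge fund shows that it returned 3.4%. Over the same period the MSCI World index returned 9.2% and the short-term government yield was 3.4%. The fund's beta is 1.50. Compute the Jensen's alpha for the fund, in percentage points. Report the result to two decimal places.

-8.70

CAPM expected return = Rf + β(Rm − Rf) = 3.4% + 1.50 × (9.2% − 3.4%) = 3.4 + 1.50 × 5.80 = 12.1000%
Jensen's α = Rp − E[R] = 3.4% − 12.1000% = -8.7000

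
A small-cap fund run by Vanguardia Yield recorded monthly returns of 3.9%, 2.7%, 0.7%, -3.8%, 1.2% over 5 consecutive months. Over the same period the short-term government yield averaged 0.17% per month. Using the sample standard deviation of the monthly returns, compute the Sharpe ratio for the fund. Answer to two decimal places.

r̄ = (3.9 + 2.7 + 0.7 − 3.8 + 1.2) / 5 = 0.9400%
Σ(r − r̄)² = (3.9 − 0.9400)² + (2.7 − 0.9400)² + (0.7 − 0.9400)² + … = 34.4520
σ = √[34.4520 / 4] = 2.9348%
Sharpe = (r̄ − rf) / σ = (0.9400 − 0.17) / 2.9348 = 0.7700 / 2.9348 = 0.2624

0.26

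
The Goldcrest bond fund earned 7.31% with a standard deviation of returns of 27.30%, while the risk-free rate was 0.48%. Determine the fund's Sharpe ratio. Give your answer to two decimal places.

Sharpe = (Rp − Rf) / σp = (7.31% − 0.48%) / 27.30% = 6.83% / 27.30% = 0.2502

0.25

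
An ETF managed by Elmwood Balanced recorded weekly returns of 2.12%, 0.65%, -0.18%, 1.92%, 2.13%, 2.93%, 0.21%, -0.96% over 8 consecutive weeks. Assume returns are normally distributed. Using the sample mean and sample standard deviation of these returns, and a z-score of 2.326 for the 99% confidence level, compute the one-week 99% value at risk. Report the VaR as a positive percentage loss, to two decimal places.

Mean return r̄ = 8.820 / 8 = 1.1025%
Σ(r − r̄)² = (2.12 − 1.1025)² + (0.65 − 1.1025)² + … = 12.9992
σ = √[12.9992 / 7] = 1.3627%
VaR = −(r̄ − z·σ) = −(1.1025 − 2.326 × 1.3627) = −(-2.0671) = 2.0671%

2.07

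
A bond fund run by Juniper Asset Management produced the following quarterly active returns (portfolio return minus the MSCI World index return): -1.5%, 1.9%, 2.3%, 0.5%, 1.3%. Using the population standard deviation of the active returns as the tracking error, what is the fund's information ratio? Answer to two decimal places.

μ = (-1.5 + 1.9 + 2.3 + 0.5 + 1.3) / 5 = 4.50 / 5 = 0.9000%
Population σ = √[Σ(r − μ)² / 5] = √[9.0400 / 5] = √1.8080 = 1.3446%
IR = μ / tracking error = 0.9000 / 1.3446 = 0.6693

0.67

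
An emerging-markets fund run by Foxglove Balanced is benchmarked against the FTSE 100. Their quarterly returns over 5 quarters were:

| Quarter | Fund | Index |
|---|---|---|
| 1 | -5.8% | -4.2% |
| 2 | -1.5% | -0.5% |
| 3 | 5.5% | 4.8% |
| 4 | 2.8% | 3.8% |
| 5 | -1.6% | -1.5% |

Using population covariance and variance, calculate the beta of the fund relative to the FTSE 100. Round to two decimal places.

1.15

r̄p = -0.1200%,  r̄m = 0.4800%
Cov = Σ(rp − r̄p)(rm − r̄m) / 5 = 12.9676
Var(rm) = Σ(rm − r̄m)² / 5 = 11.2936
β = Cov / Var = 12.9676 / 11.2936 = 1.1482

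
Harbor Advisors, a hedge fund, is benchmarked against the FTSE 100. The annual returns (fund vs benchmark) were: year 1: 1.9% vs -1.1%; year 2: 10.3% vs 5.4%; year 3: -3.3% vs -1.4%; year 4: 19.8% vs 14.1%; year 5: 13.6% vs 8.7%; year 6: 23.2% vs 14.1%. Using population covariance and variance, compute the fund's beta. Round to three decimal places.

1.441

r̄p = 10.9167%,  r̄m = 6.6333%
Cov = Σ(rp − r̄p)(rm − r̄m) / 6 = 58.0478
Var(rm) = Σ(rm − r̄m)² / 6 = 40.2722
β = Cov / Var = 58.0478 / 40.2722 = 1.4414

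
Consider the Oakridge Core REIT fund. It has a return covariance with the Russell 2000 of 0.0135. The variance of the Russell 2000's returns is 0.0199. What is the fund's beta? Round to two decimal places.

0.68

β = Cov(Rp, Rm) / Var(Rm) = 0.0135 / 0.0199 = 0.6784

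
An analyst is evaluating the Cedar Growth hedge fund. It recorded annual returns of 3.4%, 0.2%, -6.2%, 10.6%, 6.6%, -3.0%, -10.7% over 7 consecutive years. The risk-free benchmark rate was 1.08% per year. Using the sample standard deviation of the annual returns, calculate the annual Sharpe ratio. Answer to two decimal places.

-0.13

μ = (3.4 + 0.2 − 6.2 + 10.6 + 6.6 − 3 − 10.7) / 7 = 0.1286%
Σ(r − μ)² = (3.4 − 0.1286)² + (0.2 − 0.1286)² + … = 329.3343
σ = √[329.3343 / 6] = 7.4087%
Sharpe = (μ − rf) / σ = (0.1286 − 1.08) / 7.4087 = -0.9514 / 7.4087 = -0.1284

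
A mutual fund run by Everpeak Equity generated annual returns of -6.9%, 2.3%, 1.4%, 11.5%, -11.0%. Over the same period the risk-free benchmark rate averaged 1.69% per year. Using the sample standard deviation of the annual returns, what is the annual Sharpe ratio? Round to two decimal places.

r̄ = (-6.9 + 2.3 + 1.4 + 11.5 − 11) / 5 = -0.5400%
Sample σ = √[Σ(r − r̄)² / 4] = √[306.6520 / 4] = √76.6630 = 8.7557%
Sharpe = (r̄ − rf) / σ = (-0.5400 − 1.69) / 8.7557 = -2.2300 / 8.7557 = -0.2547

-0.25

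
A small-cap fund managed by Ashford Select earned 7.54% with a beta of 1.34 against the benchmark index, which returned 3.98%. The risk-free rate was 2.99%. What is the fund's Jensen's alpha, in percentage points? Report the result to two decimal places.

3.22

CAPM expected return = Rf + β(Rm − Rf) = 2.99% + 1.34 × (3.98% − 2.99%) = 2.99 + 1.34 × 0.99 = 4.3166%
Jensen's α = Rp − E[R] = 7.54% − 4.3166% = 3.2234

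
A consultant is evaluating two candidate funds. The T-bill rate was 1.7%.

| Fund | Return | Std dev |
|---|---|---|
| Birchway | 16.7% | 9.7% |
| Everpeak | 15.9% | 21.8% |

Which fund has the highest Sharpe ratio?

Birchway: Sharpe ratio = (16.7% − 1.7%) / 9.7% = 1.546
Everpeak: Sharpe ratio = (15.9% − 1.7%) / 21.8% = 0.651
Highest: Birchway (1.546).

Birchway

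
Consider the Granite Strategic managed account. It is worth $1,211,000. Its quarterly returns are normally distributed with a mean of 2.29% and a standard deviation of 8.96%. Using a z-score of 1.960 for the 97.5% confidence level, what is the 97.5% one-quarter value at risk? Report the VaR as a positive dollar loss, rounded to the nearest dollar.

Return at the 97.5% tail: μ − z·σ = 2.29% − 1.960 × 8.96% = 2.29 − 17.5616 = -15.2716%
VaR = −(-15.2716%) × $1,211,000 = 15.2716% × $1,211,000 = $184,939

$184,939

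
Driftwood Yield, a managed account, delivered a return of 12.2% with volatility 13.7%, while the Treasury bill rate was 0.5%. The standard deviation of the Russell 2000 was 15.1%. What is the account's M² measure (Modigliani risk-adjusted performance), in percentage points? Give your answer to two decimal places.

13.40

Sharpe = (Rp − Rf) / σp = (12.2% − 0.5%) / 13.7% = 0.8540
M² = Rf + Sharpe × σm = 0.5% + 0.8540 × 15.1% = 13.3954%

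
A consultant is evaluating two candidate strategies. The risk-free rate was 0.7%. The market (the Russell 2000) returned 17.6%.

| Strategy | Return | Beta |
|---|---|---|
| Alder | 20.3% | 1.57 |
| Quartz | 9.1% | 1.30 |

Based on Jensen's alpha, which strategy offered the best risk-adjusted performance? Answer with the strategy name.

Alder

Alder: α = 20.3% − [0.7% + 1.57 × (17.6% − 0.7%)] = -6.933
Quartz: α = 9.1% − [0.7% + 1.30 × (17.6% − 0.7%)] = -13.570
Highest: Alder (-6.933).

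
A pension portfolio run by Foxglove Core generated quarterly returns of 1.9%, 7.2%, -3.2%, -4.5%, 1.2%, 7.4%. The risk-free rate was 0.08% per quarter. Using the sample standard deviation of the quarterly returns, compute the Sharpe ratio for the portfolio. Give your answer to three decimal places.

0.317

r̄ = (1.9 + 7.2 − 3.2 − 4.5 + 1.2 + 7.4) / 6 = 1.6667%
Σ(r − r̄)² = 125.4733; sample σ = √(125.4733/5) = 5.0095%
Sharpe = (r̄ − rf) / σ = (1.6667 − 0.08) / 5.0095 = 1.5867 / 5.0095 = 0.3167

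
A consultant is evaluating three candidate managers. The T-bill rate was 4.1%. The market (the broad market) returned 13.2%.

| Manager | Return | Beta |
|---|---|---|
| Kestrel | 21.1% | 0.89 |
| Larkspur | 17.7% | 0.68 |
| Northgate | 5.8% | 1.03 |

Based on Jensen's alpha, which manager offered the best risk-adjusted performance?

Kestrel: α = 21.1% − [4.1% + 0.89 × (13.2% − 4.1%)] = 8.901
Larkspur: α = 17.7% − [4.1% + 0.68 × (13.2% − 4.1%)] = 7.412
Northgate: α = 5.8% − [4.1% + 1.03 × (13.2% − 4.1%)] = -7.673
Highest: Kestrel (8.901).

Kestrel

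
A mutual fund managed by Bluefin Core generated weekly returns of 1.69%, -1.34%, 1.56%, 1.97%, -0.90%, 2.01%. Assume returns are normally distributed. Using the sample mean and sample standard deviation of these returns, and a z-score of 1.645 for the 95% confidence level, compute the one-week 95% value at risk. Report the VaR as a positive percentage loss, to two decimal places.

r̄ = (1.69 − 1.34 + 1.56 + 1.97 − 0.9 + 2.01) / 6 = 0.8317%
Sample std dev = √[11.6663 / 5] = 1.5275%
VaR = −(r̄ − z·σ) = −(0.8317 − 1.645 × 1.5275) = −(-1.6810) = 1.6810%

1.68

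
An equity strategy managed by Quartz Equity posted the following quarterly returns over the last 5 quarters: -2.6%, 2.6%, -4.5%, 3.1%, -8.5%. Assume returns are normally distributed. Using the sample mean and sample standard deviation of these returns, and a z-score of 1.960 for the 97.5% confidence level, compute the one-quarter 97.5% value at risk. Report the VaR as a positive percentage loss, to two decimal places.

r̄ = (-2.6 + 2.6 − 4.5 + 3.1 − 8.5) / 5 = -9.90 / 5 = -1.9800%
Σ(r − r̄)² = (-2.6 − (-1.9800))² + (2.6 − (-1.9800))² + (-4.5 − (-1.9800))² + … = 96.0280
σ = √[96.0280 / 4] = 4.8997%
VaR = −(r̄ − z·σ) = −(-1.9800 − 1.960 × 4.8997) = −(-11.5834) = 11.5834%

11.58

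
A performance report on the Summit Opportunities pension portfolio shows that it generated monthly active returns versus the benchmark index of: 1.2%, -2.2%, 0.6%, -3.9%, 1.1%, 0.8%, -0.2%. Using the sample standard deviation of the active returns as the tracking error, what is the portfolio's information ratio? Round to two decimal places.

-0.19

μ = (1.2 − 2.2 + 0.6 − 3.9 + 1.1 + 0.8 − 0.2) / 7 = -2.60 / 7 = -0.3714%
Σ(r − μ)² = (1.2 − (-0.3714))² + (-2.2 − (-0.3714))² + … = 22.7743
sample σ = √(22.7743 / 6) = √3.7957 = 1.9483%
IR = μ / tracking error = -0.3714 / 1.9483 = -0.1906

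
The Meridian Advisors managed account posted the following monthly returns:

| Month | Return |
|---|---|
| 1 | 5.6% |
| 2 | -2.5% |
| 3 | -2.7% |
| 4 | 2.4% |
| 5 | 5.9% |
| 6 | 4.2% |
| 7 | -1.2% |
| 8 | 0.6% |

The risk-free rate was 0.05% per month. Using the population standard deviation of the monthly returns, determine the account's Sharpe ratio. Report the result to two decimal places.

0.45

Mean return μ = 12.30 / 8 = 1.5375%
Population std dev = √[85.9988 / 8] = 3.2787%
Sharpe = (μ − rf) / σ = (1.5375 − 0.05) / 3.2787 = 1.4875 / 3.2787 = 0.4537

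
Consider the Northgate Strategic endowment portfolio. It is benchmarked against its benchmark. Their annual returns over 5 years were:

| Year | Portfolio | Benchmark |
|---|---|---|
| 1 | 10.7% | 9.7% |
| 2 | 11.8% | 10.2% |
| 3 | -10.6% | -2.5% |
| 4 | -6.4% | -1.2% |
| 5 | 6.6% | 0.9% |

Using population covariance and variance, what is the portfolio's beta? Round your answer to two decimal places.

r̄p = 2.4200%,  r̄m = 3.4200%
Cov = Σ(rp − r̄p)(rm − r̄m) / 5 = 44.5776
Var(rm) = Σ(rm − r̄m)² / 5 = 29.6296
β = Cov / Var = 44.5776 / 29.6296 = 1.5045

1.50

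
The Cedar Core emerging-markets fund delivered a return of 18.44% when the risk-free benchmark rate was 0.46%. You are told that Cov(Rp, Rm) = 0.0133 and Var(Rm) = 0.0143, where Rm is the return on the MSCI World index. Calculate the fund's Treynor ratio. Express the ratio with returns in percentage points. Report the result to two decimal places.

19.33

β = Cov / Var = 0.0133 / 0.0143 = 0.9301
Treynor = (Rp − Rf) / β = (18.44% − 0.46%) / 0.9301 = 17.98 / 0.9301 = 19.3313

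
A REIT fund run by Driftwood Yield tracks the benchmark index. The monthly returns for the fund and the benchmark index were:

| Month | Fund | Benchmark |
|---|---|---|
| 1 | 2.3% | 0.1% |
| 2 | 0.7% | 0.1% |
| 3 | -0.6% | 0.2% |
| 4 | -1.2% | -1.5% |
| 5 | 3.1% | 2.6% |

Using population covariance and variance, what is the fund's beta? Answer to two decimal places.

r̄p = 0.8600%,  r̄m = 0.3000%
Cov = Σ(rp − r̄p)(rm − r̄m) / 5 = 1.7500
Var(rm) = Σ(rm − r̄m)² / 5 = 1.7240
β = Cov / Var = 1.7500 / 1.7240 = 1.0151

1.02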